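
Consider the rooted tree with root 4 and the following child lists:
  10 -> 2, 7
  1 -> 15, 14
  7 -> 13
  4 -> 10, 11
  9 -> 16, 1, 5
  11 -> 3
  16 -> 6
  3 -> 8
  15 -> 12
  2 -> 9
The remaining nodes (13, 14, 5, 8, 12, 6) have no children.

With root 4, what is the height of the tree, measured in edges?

6

A deepest node is 12, reached by 4 → 10 → 2 → 9 → 1 → 15 → 12.
That path has 6 edges, so the height is 6.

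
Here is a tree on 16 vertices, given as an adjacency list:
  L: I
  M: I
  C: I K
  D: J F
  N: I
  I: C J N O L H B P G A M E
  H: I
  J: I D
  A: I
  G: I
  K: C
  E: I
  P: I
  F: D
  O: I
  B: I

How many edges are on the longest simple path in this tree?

A longest path is F - D - J - I - C - K, with 5 edges.

5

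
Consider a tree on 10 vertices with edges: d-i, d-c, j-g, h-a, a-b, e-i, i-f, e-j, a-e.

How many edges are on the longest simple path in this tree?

A longest path is c - d - i - e - a - h, with 5 edges.

5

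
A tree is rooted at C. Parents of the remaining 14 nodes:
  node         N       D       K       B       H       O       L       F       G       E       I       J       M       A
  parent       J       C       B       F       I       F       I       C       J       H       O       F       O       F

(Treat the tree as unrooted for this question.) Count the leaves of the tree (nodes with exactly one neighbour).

Exactly 8 nodes have a single neighbour: A, D, E, G, K, L, M, N.

8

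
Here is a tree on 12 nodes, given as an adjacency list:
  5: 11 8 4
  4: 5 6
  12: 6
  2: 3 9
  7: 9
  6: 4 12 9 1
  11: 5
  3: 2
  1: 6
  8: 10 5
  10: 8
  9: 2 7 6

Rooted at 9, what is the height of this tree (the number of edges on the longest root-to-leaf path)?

The longest root-to-leaf path is 9–6–4–5–8–10 (5 edges).

5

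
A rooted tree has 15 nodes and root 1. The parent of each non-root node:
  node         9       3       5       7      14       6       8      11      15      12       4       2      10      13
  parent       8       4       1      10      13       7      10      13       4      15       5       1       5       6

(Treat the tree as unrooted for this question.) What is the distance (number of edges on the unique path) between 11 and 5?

5

Walking from 11: 11 - 13 - 6 - 7 - 10 - 5. Length 5.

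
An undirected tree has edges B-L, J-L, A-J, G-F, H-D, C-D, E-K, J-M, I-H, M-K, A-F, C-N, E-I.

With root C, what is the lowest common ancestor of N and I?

N's ancestor chain is N, C and I's is I, H, D, C; they first meet at C.

C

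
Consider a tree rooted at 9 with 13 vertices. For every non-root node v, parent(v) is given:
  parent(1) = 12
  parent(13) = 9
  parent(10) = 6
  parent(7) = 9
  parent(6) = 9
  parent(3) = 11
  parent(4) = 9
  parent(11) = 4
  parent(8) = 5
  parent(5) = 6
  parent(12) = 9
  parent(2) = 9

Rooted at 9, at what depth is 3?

3

Path from 9 to 3: 9 → 4 → 11 → 3, which has 3 edges.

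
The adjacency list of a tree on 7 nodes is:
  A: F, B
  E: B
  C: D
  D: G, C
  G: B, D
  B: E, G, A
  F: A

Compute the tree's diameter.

5

Starting from F, a farthest node is C at distance 5.
One longest path: F - A - B - G - D - C.
So the diameter is 5.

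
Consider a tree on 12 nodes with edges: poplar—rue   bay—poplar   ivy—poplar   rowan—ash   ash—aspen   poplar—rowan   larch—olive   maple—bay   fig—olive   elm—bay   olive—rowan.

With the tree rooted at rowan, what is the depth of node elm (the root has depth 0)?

3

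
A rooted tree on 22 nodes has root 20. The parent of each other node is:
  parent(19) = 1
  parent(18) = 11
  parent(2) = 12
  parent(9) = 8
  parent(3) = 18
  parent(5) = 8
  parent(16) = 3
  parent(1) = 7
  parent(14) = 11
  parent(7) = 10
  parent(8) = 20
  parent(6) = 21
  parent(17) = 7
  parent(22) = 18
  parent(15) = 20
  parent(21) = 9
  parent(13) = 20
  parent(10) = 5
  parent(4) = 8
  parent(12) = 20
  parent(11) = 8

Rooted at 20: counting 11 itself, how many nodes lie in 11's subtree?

6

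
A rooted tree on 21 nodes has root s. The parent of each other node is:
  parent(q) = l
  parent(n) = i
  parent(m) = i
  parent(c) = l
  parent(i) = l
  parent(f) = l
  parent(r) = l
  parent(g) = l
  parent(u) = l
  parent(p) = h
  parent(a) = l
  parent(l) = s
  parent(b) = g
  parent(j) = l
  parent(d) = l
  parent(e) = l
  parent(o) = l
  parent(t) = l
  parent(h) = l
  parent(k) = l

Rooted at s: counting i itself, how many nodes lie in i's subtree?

Descendants of i (including itself): i, n, m. That's 3.

3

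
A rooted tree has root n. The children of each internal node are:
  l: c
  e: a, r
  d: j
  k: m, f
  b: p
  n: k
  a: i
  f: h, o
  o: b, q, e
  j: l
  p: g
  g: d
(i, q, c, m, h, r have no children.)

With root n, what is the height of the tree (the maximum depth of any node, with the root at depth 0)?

10

A deepest node is c, reached by n – k – f – o – b – p – g – d – j – l – c.
That path has 10 edges, so the height is 10.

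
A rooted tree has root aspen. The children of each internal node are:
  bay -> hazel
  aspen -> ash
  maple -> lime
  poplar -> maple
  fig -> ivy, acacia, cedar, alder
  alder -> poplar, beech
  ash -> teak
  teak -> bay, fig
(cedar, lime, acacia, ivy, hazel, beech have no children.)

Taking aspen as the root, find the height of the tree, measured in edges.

7

lime sits deepest: aspen – ash – teak – fig – alder – poplar – maple – lime — 7 edges from the root.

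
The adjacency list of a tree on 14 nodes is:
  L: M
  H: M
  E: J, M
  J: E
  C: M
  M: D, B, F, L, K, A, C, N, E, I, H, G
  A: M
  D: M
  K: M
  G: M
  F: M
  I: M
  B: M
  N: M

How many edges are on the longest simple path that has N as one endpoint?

Distances from N peak at 3, attained at J.
N–M–E–J

3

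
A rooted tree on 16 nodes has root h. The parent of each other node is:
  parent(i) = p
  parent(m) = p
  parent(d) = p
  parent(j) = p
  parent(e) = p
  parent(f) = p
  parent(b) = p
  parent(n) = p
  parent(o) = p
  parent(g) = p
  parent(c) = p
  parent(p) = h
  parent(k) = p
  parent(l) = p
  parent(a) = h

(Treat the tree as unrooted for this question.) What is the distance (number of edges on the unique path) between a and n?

3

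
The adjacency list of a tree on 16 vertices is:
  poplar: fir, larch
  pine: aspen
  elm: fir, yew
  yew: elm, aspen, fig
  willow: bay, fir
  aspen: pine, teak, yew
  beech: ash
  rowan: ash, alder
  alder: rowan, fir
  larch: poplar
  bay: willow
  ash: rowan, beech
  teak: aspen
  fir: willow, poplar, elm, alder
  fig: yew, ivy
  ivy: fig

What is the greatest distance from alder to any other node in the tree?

The node farthest from alder is pine (ivy, teak also at distance 5), via alder – fir – elm – yew – aspen – pine — 5 edges.

5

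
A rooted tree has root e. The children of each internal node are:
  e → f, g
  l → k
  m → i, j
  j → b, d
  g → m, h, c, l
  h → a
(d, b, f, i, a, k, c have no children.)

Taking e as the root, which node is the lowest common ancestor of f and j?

Path f→root: f e; path j→root: j m g e.
First common node: e.

e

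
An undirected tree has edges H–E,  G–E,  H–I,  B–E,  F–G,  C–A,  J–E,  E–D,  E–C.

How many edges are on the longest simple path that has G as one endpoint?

The node farthest from G is A (I also at distance 3), via G – E – C – A — 3 edges.

3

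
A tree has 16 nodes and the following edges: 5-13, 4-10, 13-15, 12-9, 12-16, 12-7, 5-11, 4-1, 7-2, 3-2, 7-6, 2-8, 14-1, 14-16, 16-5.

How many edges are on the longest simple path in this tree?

8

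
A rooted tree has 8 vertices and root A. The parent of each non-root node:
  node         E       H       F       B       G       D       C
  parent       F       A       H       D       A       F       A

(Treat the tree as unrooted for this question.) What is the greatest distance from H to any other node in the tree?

3

The node farthest from H is B, via H–F–D–B — 3 edges.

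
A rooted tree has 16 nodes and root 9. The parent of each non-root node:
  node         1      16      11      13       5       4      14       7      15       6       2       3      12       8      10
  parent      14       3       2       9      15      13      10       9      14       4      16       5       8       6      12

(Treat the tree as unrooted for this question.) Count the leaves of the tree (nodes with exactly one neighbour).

Degree-1 nodes: 1, 7, 11 — 3 of them.

3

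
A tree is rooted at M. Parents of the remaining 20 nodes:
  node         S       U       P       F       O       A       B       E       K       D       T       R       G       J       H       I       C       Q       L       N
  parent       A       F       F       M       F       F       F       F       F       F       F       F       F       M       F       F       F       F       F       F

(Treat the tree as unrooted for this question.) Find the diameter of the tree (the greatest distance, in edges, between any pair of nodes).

4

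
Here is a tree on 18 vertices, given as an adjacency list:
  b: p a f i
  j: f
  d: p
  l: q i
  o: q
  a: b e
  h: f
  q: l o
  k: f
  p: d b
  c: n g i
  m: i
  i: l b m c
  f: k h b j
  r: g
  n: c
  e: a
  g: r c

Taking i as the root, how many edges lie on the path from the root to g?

2

Climbing from g to the root: g – c – i. That's 2 steps.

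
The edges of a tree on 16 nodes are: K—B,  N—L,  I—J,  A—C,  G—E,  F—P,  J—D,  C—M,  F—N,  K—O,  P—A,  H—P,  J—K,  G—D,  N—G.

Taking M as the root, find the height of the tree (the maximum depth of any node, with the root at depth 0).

10

O sits deepest: M-C-A-P-F-N-G-D-J-K-O — 10 edges from the root.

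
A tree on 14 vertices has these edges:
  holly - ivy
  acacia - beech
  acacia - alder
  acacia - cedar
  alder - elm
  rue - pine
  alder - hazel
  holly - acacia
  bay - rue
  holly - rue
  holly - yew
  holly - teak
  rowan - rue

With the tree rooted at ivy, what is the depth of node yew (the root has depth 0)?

Climbing from yew to the root: yew–holly–ivy. That's 2 steps.

2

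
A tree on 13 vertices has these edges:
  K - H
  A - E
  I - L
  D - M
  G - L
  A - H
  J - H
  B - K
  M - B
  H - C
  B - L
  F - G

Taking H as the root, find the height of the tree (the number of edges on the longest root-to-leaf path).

F sits deepest: H → K → B → L → G → F — 5 edges from the root.

5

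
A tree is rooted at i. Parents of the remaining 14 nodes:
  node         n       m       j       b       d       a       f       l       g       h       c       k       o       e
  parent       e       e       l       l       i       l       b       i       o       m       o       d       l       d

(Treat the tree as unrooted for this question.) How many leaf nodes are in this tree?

Degree-1 nodes: a, c, f, g, h, j, k, n — 8 of them.

8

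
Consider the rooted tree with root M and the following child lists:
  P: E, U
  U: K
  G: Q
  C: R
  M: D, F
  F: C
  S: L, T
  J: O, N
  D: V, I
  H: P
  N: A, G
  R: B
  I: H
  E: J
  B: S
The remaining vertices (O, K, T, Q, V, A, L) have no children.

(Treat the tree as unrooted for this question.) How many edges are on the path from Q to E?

4

Q–G–N–J–E: 4 edges.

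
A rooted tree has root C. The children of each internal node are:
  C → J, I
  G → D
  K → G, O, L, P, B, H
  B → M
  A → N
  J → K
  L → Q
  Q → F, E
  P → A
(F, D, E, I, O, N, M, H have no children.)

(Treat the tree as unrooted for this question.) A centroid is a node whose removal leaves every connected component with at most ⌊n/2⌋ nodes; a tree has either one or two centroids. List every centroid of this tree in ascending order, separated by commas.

Removing K splits the tree into components of sizes 4, 3, 3, 2, 2, 1, 1; the largest is 4 ≤ ⌊17/2⌋ = 8.
No neighbour of K does as well, so K is the unique centroid.

K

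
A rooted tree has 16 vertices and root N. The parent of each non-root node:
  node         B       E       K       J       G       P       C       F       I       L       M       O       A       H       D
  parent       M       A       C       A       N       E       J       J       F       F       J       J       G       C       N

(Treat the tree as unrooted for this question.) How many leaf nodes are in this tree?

8

The leaves are B, D, H, I, K, L, O, P.
That is 8 leaves.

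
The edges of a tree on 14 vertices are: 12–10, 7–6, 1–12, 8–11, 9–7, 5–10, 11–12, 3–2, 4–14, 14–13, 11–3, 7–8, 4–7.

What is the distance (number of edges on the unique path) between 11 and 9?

3

Walking from 11: 11–8–7–9. Length 3.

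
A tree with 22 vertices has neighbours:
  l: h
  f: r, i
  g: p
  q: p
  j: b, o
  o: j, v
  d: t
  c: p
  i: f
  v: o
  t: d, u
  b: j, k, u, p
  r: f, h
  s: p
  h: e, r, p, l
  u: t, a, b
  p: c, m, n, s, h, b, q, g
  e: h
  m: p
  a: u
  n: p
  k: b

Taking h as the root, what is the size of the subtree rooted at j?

3

Descendants of j (including itself): j, o, v. That's 3.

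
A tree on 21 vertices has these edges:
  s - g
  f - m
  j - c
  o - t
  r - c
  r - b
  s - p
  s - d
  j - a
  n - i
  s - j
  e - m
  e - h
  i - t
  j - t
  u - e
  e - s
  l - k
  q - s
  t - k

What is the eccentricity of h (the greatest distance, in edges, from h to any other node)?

Distances from h peak at 6, attained at b (n, l also at distance 6).
h – e – s – j – c – r – b

6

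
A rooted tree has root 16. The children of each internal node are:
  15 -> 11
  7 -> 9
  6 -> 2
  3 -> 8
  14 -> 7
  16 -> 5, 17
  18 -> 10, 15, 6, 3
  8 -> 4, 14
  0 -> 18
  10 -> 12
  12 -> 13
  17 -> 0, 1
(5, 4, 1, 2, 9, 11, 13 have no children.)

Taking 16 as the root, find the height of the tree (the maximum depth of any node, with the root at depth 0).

9 sits deepest: 16-17-0-18-3-8-14-7-9 — 8 edges from the root.

8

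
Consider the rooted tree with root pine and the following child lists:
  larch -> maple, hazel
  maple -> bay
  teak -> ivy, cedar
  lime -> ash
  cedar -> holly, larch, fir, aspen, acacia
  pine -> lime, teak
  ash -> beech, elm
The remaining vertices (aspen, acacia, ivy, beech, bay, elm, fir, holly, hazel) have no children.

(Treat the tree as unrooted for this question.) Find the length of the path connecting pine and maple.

4

pine – teak – cedar – larch – maple: 4 edges.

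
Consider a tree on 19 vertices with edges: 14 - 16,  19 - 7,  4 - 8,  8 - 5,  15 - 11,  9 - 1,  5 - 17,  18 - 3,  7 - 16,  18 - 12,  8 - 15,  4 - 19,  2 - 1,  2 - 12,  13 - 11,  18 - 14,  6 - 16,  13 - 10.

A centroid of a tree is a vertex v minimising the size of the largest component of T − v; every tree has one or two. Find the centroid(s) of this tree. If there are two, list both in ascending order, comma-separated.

Delete 7: the remaining components have sizes 9, 9. Max 9 ≤ 9, so 7 is a centroid.
Every other node leaves some component of size > 9, so the centroid is unique.

7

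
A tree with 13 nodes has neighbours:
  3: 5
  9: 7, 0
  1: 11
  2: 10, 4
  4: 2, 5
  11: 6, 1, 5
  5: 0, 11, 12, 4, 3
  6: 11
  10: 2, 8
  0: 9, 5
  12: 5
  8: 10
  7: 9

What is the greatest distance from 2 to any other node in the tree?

5

A farthest node from 2 is 7.
The path 2-4-5-0-9-7 has 5 edges.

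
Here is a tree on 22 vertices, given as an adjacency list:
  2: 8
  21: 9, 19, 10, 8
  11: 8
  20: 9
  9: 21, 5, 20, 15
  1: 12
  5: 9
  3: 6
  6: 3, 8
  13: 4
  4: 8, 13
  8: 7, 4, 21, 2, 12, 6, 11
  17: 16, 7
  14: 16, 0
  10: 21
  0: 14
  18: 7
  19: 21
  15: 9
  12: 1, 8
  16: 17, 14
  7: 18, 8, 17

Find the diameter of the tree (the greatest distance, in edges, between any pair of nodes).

8

BFS from 0 reaches 5 last, at distance 8; BFS from 5 confirms no node is farther.
Path: 0 - 14 - 16 - 17 - 7 - 8 - 21 - 9 - 5.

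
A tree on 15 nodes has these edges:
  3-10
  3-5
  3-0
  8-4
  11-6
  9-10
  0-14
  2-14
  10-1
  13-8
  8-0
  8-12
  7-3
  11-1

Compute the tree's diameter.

Starting from 6, a farthest node is 13 at distance 7.
One longest path: 6–11–1–10–3–0–8–13.
So the diameter is 7.

7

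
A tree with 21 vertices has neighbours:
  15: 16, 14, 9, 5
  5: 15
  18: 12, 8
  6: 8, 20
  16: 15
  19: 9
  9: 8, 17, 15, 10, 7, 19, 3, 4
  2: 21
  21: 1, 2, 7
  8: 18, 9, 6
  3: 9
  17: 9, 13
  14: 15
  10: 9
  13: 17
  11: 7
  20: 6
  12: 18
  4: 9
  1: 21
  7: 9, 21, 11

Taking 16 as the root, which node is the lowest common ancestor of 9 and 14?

Ancestors of 9 (toward the root): 9, 15, 16.
Ancestors of 14: 14, 15, 16.
The deepest node appearing in both lists is 15.

15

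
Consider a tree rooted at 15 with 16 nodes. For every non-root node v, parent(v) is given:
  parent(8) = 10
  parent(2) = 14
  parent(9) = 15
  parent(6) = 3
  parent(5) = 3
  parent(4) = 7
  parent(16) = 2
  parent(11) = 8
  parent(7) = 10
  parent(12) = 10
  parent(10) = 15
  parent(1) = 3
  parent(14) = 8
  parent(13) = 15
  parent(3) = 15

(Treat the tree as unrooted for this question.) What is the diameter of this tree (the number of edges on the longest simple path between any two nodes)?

Starting from 16, a farthest node is 5 at distance 7.
One longest path: 16 - 2 - 14 - 8 - 10 - 15 - 3 - 5.
So the diameter is 7.

7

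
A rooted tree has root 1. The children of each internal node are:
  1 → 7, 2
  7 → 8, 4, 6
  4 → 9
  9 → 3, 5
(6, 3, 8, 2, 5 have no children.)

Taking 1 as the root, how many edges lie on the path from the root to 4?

Climbing from 4 to the root: 4 – 7 – 1. That's 2 steps.

2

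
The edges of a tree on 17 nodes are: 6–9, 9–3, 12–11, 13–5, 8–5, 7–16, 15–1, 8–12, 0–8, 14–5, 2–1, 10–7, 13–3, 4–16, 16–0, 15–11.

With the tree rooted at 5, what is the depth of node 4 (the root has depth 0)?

4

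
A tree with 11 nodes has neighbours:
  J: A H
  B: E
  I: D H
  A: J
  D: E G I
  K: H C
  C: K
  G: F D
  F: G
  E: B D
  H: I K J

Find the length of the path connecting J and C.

3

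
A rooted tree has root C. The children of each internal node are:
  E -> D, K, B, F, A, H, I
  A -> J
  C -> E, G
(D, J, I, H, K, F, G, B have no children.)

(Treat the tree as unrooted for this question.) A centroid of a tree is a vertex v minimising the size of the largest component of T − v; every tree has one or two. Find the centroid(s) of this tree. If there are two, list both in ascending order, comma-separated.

E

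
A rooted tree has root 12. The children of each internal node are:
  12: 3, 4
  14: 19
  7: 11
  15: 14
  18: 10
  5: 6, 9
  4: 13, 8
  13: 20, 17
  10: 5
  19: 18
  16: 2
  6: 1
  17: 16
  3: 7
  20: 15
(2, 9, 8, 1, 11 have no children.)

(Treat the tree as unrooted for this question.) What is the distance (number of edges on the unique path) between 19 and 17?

5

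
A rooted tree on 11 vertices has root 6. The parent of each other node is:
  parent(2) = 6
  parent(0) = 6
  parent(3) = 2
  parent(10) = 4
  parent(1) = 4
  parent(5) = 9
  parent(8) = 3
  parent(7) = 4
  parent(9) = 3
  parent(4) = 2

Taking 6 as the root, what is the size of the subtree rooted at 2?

9

Descendants of 2 (including itself): 2, 4, 3, 7, 10, 1, 8, 9, 5. That's 9.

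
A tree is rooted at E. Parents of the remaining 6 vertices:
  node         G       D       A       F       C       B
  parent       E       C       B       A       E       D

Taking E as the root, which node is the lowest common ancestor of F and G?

F's ancestor chain is F, A, B, D, C, E and G's is G, E; they first meet at E.

E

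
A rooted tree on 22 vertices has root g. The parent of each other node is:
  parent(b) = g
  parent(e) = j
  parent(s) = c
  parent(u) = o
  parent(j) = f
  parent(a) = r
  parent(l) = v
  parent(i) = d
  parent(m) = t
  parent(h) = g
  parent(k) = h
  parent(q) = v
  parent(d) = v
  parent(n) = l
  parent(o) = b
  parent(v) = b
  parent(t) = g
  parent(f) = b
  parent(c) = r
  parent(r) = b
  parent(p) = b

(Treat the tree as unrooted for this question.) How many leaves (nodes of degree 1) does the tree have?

10

Degree-1 nodes: a, e, i, k, m, n, p, q, s, u — 10 of them.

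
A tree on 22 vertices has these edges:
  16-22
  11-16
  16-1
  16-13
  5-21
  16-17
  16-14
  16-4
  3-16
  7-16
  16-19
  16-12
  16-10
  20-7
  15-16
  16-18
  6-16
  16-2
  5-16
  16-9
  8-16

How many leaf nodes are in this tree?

The leaves are 1, 2, 3, 4, 6, 8, 9, 10, 11, 12, 13, 14, 15, 17, 18, 19, 20, 21, 22.
That is 19 leaves.

19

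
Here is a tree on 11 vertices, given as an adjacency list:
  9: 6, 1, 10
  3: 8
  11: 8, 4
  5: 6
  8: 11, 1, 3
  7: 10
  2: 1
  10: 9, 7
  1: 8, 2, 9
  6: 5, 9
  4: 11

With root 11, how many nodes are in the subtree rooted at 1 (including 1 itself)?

7

The subtree rooted at 1 contains: 1, 9, 2, 6, 10, 5, 7 — 7 nodes.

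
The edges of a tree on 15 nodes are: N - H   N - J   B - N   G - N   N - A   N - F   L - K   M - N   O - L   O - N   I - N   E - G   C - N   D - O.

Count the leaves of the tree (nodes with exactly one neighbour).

Exactly 11 nodes have a single neighbour: A, B, C, D, E, F, H, I, J, K, M.

11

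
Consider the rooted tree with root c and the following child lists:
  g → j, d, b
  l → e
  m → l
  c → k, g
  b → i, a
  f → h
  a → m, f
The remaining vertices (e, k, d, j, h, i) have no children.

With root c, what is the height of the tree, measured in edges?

6

A deepest node is e, reached by c → g → b → a → m → l → e.
That path has 6 edges, so the height is 6.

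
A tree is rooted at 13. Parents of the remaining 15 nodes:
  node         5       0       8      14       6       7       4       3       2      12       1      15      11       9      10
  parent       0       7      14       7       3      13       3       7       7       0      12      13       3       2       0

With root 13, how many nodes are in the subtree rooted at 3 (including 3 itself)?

Descendants of 3 (including itself): 3, 6, 4, 11. That's 4.

4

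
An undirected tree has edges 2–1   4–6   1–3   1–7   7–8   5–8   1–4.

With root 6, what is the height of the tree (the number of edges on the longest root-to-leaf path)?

5 sits deepest: 6-4-1-7-8-5 — 5 edges from the root.

5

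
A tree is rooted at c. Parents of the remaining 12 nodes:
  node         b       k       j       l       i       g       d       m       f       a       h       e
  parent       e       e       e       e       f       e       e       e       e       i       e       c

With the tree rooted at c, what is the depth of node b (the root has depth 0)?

c → e → b — 2 edges.

2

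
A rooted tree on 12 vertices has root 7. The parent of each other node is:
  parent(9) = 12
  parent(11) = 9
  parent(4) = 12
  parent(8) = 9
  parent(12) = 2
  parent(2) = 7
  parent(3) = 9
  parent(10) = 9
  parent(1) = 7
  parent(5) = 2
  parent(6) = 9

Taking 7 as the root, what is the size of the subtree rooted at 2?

10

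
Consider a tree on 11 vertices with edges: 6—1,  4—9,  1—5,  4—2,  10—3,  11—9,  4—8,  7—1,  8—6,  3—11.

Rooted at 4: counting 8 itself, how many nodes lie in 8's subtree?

5

The subtree rooted at 8 contains: 8, 6, 1, 7, 5 — 5 nodes.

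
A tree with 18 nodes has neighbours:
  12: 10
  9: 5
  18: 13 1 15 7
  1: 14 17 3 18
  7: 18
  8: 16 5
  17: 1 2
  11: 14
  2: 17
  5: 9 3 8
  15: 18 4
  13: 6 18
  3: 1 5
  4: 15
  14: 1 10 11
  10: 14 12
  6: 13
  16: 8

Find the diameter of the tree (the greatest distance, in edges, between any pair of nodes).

BFS from 16 reaches 12 last, at distance 7; BFS from 12 confirms no node is farther.
Path: 16 - 8 - 5 - 3 - 1 - 14 - 10 - 12.

7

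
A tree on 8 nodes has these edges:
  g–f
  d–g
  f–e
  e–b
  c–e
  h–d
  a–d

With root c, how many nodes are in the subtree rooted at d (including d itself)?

3

d's subtree: {d, h, a}, size 3.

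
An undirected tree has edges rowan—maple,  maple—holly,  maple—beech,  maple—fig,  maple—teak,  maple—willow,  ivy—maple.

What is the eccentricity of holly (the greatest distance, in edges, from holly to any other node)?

2

The node farthest from holly is fig (rowan, beech, teak, ivy, willow also at distance 2), via holly – maple – fig — 2 edges.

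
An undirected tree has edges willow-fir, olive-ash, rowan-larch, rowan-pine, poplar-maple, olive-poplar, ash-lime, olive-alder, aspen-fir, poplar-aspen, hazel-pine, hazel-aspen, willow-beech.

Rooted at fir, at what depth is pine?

fir – aspen – hazel – pine — 3 edges.

3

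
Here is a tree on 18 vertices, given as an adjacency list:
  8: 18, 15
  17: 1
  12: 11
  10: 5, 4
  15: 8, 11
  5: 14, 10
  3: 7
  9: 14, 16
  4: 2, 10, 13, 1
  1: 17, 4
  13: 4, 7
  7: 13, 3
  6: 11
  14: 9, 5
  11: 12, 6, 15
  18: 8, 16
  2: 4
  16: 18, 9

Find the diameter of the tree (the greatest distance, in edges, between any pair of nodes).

13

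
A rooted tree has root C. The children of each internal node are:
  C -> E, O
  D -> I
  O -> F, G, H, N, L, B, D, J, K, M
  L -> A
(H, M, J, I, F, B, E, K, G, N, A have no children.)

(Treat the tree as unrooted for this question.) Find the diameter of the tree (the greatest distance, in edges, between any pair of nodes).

4

Starting from I, a farthest node is A at distance 4.
One longest path: I–D–O–L–A.
So the diameter is 4.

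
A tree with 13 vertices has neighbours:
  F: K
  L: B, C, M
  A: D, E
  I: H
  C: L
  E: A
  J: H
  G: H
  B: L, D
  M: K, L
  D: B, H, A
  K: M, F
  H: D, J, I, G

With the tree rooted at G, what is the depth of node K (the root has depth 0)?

G → H → D → B → L → M → K — 6 edges.

6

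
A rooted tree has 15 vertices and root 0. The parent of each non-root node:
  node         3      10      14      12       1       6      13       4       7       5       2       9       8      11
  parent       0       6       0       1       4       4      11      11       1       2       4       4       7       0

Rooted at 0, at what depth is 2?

0 → 11 → 4 → 2 — 3 edges.

3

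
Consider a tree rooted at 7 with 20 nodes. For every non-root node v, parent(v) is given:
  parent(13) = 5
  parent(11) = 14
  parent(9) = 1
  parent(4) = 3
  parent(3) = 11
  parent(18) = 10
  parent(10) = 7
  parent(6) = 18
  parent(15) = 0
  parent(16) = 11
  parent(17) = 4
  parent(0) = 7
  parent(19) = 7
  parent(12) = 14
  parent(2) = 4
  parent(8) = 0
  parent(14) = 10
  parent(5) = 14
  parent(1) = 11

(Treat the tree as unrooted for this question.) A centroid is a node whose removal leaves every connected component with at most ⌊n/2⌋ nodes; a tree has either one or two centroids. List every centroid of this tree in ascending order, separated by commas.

Removing 14 splits the tree into components of sizes 8, 8, 2, 1; the largest is 8 ≤ ⌊20/2⌋ = 10.
Every other node leaves some component of size > 10, so the centroid is unique.

14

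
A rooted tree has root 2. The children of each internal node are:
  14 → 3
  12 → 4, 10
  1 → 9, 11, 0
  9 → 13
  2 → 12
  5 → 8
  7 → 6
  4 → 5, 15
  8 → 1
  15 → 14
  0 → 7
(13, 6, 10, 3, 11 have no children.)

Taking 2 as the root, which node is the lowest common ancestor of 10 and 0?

12

Path 10→root: 10 12 2; path 0→root: 0 1 8 5 4 12 2.
First common node: 12.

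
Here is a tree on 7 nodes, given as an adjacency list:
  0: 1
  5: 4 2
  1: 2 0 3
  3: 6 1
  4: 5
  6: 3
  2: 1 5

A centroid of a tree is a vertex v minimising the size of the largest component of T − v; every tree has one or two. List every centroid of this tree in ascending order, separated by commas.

Delete 1: the remaining components have sizes 3, 2, 1. Max 3 ≤ 3, so 1 is a centroid.
Every other node leaves some component of size > 3, so the centroid is unique.

1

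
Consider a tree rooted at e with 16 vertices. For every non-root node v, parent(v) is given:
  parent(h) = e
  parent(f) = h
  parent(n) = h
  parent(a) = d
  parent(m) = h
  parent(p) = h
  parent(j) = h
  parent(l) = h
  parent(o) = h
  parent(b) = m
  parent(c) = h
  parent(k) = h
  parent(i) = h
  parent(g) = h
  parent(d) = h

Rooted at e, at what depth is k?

Climbing from k to the root: k – h – e. That's 2 steps.

2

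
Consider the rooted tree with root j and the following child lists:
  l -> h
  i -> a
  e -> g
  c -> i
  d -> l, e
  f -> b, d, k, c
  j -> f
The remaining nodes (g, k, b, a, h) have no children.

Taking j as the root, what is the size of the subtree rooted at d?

5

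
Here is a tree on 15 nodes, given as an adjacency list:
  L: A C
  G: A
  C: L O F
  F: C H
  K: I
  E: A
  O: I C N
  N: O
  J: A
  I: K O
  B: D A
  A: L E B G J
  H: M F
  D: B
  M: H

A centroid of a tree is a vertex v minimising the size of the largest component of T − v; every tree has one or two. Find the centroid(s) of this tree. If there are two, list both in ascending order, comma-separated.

Removing C splits the tree into components of sizes 7, 4, 3; the largest is 7 ≤ ⌊15/2⌋ = 7.
No neighbour of C does as well, so C is the unique centroid.

C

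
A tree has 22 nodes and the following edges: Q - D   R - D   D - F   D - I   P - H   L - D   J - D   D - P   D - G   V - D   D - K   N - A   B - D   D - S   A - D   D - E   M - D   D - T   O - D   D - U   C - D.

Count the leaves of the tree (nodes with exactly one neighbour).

19

Exactly 19 nodes have a single neighbour: B, C, E, F, G, H, I, J, K, L, M, N, O, Q, R, S, T, U, V.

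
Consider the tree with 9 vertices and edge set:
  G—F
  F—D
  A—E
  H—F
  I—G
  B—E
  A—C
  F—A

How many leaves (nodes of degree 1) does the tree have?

5

Degree-1 nodes: B, C, D, H, I — 5 of them.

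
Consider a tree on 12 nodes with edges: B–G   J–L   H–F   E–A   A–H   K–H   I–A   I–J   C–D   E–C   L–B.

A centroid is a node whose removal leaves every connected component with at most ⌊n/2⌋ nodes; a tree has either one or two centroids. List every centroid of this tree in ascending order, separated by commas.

If A is removed the pieces have sizes 5, 3, 3, all ≤ ⌊12/2⌋ = 6.
No neighbour of A does as well, so A is the unique centroid.

A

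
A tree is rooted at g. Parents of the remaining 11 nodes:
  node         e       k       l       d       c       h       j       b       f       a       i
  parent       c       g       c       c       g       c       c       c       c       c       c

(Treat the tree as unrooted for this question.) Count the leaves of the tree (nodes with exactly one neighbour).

10

Exactly 10 nodes have a single neighbour: a, b, d, e, f, h, i, j, k, l.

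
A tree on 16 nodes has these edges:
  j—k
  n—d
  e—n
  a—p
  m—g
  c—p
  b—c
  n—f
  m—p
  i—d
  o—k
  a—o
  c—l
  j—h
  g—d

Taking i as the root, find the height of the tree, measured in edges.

A deepest node is h, reached by i → d → g → m → p → a → o → k → j → h.
That path has 9 edges, so the height is 9.

9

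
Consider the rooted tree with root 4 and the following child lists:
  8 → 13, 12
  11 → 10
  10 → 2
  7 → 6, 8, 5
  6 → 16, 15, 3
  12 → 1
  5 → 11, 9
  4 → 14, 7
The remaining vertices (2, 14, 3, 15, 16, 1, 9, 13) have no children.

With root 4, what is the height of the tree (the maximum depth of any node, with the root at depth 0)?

5

2 sits deepest: 4 → 7 → 5 → 11 → 10 → 2 — 5 edges from the root.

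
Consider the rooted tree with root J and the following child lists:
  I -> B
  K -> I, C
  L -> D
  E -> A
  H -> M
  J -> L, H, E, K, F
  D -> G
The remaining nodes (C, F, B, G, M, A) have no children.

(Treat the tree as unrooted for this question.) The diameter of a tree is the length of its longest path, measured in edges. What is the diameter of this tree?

BFS from B reaches G last, at distance 6; BFS from G confirms no node is farther.
Path: B-I-K-J-L-D-G.

6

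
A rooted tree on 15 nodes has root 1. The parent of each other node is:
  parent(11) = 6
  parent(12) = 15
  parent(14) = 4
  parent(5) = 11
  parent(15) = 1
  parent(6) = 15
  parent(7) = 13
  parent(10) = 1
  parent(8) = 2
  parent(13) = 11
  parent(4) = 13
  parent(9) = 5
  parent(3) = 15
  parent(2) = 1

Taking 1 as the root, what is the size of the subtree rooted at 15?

11

The subtree rooted at 15 contains: 15, 6, 12, 3, 11, 5, 13, 9, 4, 7, 14 — 11 nodes.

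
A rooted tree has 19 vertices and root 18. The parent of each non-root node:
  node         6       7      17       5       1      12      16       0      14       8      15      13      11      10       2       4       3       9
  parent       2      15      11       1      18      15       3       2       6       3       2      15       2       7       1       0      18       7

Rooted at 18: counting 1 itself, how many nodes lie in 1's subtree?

1's subtree: {1, 2, 5, 0, 6, 15, 11, 4, 14, 7, 12, 13, 17, 10, 9}, size 15.

15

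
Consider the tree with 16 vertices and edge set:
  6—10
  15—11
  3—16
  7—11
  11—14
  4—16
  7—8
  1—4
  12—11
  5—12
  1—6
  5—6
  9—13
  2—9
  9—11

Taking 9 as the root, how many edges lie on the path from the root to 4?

6

9–11–12–5–6–1–4 — 6 edges.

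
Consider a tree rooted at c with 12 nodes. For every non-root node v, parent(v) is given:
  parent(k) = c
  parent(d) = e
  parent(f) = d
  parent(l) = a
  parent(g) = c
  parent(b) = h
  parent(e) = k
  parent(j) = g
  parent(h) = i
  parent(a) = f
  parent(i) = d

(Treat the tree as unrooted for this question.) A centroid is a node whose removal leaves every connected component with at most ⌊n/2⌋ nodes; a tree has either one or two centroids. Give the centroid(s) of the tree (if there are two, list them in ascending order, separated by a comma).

d

If d is removed the pieces have sizes 5, 3, 3, all ≤ ⌊12/2⌋ = 6.
No neighbour of d does as well, so d is the unique centroid.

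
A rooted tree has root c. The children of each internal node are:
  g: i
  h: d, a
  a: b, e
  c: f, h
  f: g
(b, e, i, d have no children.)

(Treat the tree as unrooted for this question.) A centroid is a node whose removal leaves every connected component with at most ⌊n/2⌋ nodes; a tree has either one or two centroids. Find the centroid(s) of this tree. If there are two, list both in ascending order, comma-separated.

h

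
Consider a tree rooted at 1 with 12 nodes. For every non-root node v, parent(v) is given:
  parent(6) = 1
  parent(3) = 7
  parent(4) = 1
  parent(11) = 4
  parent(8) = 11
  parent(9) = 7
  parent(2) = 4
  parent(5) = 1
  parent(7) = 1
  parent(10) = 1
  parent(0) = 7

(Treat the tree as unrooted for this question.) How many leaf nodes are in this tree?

Exactly 8 nodes have a single neighbour: 0, 2, 3, 5, 6, 8, 9, 10.

8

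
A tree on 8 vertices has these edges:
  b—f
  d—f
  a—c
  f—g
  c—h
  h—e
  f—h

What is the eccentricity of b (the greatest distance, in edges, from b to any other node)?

Distances from b peak at 4, attained at a.
b – f – h – c – a

4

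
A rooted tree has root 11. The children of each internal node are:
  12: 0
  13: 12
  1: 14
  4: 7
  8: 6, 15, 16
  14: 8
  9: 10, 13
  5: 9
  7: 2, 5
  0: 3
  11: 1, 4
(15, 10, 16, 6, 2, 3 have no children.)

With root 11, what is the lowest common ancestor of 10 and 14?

Ancestors of 10 (toward the root): 10, 9, 5, 7, 4, 11.
Ancestors of 14: 14, 1, 11.
The deepest node appearing in both lists is 11.

11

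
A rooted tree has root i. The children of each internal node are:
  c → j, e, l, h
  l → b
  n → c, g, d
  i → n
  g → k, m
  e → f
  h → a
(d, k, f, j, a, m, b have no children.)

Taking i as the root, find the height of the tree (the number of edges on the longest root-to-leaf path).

4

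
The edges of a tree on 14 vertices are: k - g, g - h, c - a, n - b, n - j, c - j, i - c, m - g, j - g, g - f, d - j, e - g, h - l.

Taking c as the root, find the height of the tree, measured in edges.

l sits deepest: c → j → g → h → l — 4 edges from the root.

4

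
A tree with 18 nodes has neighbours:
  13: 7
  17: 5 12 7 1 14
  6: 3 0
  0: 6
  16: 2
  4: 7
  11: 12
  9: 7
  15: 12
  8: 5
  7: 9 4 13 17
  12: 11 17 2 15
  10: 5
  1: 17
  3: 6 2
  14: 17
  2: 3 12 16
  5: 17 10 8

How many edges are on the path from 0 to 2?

3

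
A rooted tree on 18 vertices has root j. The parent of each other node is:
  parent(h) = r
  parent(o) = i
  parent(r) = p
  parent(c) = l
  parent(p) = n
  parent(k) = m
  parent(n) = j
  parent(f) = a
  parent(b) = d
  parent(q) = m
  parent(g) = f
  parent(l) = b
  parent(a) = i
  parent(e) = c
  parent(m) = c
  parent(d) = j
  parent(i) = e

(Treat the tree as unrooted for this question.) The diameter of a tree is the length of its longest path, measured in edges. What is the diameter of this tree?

13

Starting from g, a farthest node is h at distance 13.
One longest path: g-f-a-i-e-c-l-b-d-j-n-p-r-h.
So the diameter is 13.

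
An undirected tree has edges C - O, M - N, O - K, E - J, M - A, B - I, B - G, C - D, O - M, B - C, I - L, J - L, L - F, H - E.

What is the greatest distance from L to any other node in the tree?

6

The node farthest from L is A (N also at distance 6), via L–I–B–C–O–M–A — 6 edges.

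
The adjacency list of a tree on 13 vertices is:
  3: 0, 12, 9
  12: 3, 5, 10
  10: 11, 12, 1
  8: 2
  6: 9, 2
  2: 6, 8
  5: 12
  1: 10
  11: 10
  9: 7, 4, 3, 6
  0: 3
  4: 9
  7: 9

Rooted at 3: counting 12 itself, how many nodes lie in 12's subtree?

Descendants of 12 (including itself): 12, 10, 5, 1, 11. That's 5.

5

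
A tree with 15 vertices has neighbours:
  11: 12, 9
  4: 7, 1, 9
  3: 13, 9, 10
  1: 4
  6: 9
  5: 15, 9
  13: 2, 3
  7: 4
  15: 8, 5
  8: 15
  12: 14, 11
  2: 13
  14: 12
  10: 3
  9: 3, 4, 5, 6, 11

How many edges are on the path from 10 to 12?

4

The path is 10 – 3 – 9 – 11 – 12, which has 4 edges.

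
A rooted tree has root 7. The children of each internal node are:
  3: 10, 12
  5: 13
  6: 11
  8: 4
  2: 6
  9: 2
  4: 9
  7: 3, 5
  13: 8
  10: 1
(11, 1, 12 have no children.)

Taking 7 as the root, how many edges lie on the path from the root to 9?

Climbing from 9 to the root: 9 → 4 → 8 → 13 → 5 → 7. That's 5 steps.

5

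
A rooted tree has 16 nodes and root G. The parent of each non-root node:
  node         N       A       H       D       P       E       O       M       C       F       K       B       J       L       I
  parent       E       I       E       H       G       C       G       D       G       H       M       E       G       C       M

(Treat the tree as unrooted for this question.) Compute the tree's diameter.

A longest path is A–I–M–D–H–E–C–G–O, with 8 edges.

8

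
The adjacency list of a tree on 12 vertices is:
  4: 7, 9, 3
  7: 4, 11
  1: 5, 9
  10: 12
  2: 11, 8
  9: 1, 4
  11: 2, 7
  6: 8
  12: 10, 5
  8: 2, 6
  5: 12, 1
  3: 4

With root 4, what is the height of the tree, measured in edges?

5

A deepest node is 10, reached by 4–9–1–5–12–10.
That path has 5 edges, so the height is 5.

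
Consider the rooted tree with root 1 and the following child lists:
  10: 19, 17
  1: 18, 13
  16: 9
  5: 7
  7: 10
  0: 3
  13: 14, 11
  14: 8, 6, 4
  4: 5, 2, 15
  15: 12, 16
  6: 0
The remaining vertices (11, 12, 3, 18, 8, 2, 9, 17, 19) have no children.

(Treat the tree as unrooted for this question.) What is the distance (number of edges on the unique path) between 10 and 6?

5

10 – 7 – 5 – 4 – 14 – 6: 5 edges.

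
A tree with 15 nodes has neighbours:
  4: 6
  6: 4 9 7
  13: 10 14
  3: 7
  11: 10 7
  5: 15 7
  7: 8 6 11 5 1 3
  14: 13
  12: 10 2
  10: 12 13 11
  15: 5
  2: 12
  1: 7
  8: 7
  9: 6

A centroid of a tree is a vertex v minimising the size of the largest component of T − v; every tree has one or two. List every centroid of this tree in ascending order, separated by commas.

7

If 7 is removed the pieces have sizes 6, 3, 2, 1, 1, 1, all ≤ ⌊15/2⌋ = 7.
Every other node leaves some component of size > 7, so the centroid is unique.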